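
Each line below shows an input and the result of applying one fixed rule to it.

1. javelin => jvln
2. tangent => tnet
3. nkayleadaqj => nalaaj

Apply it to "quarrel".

qarl

The transformation: keep every other character starting from the first (positions 1st, 3rd, 5th, ...).
Doing the same to "quarrel": "qarl".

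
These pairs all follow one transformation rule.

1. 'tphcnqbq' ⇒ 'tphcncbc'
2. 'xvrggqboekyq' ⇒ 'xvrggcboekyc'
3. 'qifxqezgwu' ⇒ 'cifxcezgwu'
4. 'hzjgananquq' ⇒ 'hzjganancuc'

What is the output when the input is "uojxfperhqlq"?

uojxfperhclc

What's happening: replace every "q" with "c".
For "uojxfperhqlq" the result is "uojxfperhclc".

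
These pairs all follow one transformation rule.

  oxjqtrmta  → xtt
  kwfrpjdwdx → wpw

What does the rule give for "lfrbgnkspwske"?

fgss

The transformation: keep one character in every 3, starting at position 2 (positions 2nd, 5th, 8th, ...).
So "lfrbgnkspwske" becomes "fgss".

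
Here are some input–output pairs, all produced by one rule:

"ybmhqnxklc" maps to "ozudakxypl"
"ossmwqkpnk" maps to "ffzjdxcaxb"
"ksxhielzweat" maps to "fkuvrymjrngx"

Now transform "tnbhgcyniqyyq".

In each case the input is transformed by: move the first character to the end, then shift every letter 13 places forward in the alphabet (wrapping around) — i.e. ROT13.
For "tnbhgcyniqyyq" the result is "aoutplavdlldg".
(Check on "ybmhqnxklc": → "bmhqnxklcy" → "ozudakxypl" ✓)

aoutplavdlldg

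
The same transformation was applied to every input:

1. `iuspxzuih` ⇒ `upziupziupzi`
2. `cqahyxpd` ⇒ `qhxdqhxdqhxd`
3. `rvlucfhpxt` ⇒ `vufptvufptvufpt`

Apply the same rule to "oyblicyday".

ylcdyylcdyylcdy

What's happening: keep every other character starting from the second (positions 2nd, 4th, 6th, ...), then write the whole string 3 times in a row.
Starting from "oyblicyday": after the first operation, "ylcdy"; after the second, "ylcdyylcdyylcdy".
(Check on "iuspxzuih": → "upzi" → "upziupziupzi" ✓)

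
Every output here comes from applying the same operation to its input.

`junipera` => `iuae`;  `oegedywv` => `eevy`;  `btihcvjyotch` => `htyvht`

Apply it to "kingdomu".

giuo

Each output is the input with this applied: keep every other character starting from the second (positions 2nd, 4th, 6th, ...), then swap each adjacent pair of characters (1↔2, 3↔4, ...).
Doing the same to "kingdomu": "giuo".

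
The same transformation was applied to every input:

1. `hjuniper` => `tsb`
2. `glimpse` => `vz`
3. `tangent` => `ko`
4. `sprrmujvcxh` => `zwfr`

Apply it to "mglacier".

qmb

Each output is the input with this applied: keep one character in every 3, starting at position 2 (positions 2nd, 5th, 8th, ...), then shift every letter 10 places forward in the alphabet (wrapping around).
Working it through for "mglacier": intermediate "gcr", final "qmb".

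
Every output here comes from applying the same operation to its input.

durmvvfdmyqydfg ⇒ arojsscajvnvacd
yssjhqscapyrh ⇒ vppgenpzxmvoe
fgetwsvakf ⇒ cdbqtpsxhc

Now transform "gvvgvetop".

dssdsbqlm

The pattern: shift every letter 3 places backward in the alphabet (wrapping around).
Doing the same to "gvvgvetop": "dssdsbqlm".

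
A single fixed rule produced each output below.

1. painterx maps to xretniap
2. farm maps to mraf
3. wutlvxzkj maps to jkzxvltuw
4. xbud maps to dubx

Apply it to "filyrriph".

hpirrylif

What's happening: reverse the string.
For "filyrriph" the result is "hpirrylif".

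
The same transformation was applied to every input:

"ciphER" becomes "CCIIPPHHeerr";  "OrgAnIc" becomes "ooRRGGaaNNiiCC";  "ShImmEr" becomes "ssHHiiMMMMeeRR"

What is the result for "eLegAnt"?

EEllEEGGaaNNTT

The transformation: double every character, then flip the case of every letter.
"eLegAnt" → "eeLLeeggAAnntt" → "EEllEEGGaaNNTT".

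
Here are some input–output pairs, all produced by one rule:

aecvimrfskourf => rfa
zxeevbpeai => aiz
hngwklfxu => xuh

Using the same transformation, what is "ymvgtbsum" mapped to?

umy

Each output is the input with this applied: move the first character to the end, then keep only the last 3 characters.
Working it through for "ymvgtbsum": intermediate "mvgtbsumy", final "umy".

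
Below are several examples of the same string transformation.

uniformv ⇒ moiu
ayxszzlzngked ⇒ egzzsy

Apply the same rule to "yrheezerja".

jeehy

Rule — reverse the string, then keep every other character starting from the second (positions 2nd, 4th, 6th, ...).
Starting from "yrheezerja": after the first operation, "ajrezeehry"; after the second, "jeehy".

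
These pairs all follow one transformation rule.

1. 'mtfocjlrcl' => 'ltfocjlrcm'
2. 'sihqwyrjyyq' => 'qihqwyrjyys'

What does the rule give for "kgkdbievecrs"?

sgkdbievecrk

Looking at the pairs, the operation is to swap the first and last characters.
Doing the same to "kgkdbievecrs": "sgkdbievecrk".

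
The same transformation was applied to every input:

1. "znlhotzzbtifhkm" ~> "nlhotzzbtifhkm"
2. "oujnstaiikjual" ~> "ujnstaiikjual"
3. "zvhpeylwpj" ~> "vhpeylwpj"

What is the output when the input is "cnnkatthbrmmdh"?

nnkatthbrmmdh

Rule — delete the first character.
"cnnkatthbrmmdh" → "nnkatthbrmmdh".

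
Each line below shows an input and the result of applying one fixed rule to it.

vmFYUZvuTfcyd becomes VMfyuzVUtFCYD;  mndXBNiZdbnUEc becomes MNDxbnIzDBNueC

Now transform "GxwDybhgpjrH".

gXWdYBHGPJRh

The transformation: flip the case of every letter.
On "GxwDybhgpjrH" that produces "gXWdYBHGPJRh".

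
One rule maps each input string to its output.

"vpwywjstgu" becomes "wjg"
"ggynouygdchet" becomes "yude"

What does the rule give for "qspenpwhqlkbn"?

ppqb

The rule is to keep one character in every 3, starting at position 3 (positions 3rd, 6th, 9th, ...).
"qspenpwhqlkbn" → "ppqb".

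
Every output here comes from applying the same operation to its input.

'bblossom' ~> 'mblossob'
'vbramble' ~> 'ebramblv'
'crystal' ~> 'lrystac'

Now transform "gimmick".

What's happening: swap the first and last characters.
So "gimmick" becomes "kimmicg".

kimmicg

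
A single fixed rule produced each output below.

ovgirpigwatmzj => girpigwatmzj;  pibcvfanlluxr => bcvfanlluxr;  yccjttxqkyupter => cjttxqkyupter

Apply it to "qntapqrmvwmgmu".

tapqrmvwmgmu

What's happening: delete the first 2 characters.
"qntapqrmvwmgmu" → "tapqrmvwmgmu".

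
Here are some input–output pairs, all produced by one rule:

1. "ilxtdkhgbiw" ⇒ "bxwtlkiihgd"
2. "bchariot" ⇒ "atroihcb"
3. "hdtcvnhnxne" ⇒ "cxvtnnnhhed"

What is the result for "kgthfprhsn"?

What's happening: sort the characters into reverse alphabetical order, then move the last character to the front.
For "kgthfprhsn", step one produces "tsrpnkhhgf"; step two turns that into "ftsrpnkhhg".

ftsrpnkhhg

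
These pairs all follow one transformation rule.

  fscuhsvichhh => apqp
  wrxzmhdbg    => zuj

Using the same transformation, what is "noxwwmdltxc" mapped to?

wetk

Looking at the pairs, the operation is to keep one character in every 3, starting at position 2 (positions 2nd, 5th, 8th, ...), then shift every letter 8 places forward in the alphabet (wrapping around).
Applying that to "noxwwmdltxc" gives "wetk".
(Check on "wrxzmhdbg": → "rmb" → "zuj" ✓)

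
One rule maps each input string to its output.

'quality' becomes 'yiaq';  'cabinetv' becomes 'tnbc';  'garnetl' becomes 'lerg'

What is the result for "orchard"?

What's happening: keep every other character starting from the first (positions 1st, 3rd, 5th, ...), then reverse the string.
For "orchard" the result is "daco".

daco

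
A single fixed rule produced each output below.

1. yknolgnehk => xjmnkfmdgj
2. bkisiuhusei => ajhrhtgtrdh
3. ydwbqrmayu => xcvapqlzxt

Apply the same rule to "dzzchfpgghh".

What's happening: shift every letter 1 place backward in the alphabet (wrapping around).
"dzzchfpgghh" → "cyybgeoffgg".

cyybgeoffgg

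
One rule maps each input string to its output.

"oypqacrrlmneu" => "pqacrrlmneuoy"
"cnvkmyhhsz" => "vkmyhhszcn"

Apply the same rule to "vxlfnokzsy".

Rule — move the first 2 characters to the end (rotate left by 2).
So "vxlfnokzsy" becomes "lfnokzsyvx".

lfnokzsyvx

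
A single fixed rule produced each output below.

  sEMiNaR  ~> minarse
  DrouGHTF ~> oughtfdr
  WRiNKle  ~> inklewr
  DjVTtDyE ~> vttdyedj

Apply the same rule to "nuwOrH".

worhnu

Each output is the input with this applied: move the first 2 characters to the end (rotate left by 2), then convert every letter to lowercase.
On "nuwOrH": the first step gives "wOrHnu", and the second then gives "worhnu".
(Check on "DrouGHTF": → "ouGHTFDr" → "oughtfdr" ✓)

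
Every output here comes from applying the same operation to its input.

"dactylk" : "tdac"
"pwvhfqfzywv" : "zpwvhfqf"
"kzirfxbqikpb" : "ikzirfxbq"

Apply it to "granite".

ngra

Rule — delete the last 3 characters, then move the last character to the front.
For "granite", step one produces "gran"; step two turns that into "ngra".
(Check on "pwvhfqfzywv": → "pwvhfqfz" → "zpwvhfqf" ✓)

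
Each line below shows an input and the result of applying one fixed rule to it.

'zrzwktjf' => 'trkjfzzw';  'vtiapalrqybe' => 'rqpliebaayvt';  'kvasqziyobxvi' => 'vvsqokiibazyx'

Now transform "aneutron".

The rule is to sort the characters into reverse alphabetical order, then move the first 3 characters to the end (rotate left by 3).
"aneutron" → "onneautr".
(Check on "kvasqziyobxvi": → "zyxvvsqokiiba" → "vvsqokiibazyx" ✓)

onneautr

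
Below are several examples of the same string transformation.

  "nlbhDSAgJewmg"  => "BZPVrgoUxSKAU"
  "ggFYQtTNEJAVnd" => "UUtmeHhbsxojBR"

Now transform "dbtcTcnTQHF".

The transformation: shift every letter 12 places backward in the alphabet (wrapping around), then flip the case of every letter.
Doing the same to "dbtcTcnTQHF": "RPHQhQBhevt".

RPHQhQBhevt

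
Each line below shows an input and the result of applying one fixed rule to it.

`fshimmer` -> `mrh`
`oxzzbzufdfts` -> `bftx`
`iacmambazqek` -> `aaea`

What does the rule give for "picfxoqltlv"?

xlvc

The rule is to move the first 3 characters to the end (rotate left by 3), then keep one character in every 3, starting at position 2 (positions 2nd, 5th, 8th, ...).
Applying both steps to "picfxoqltlv": "fxoqltlvpic", then "xlvc".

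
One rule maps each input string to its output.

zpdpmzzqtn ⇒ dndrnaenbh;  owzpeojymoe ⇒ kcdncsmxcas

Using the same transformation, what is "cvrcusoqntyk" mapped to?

jqqfgiechbym

What's happening: shift every letter 12 places backward in the alphabet (wrapping around), then swap each adjacent pair of characters (1↔2, 3↔4, ...).
On "cvrcusoqntyk": the first step gives "qjfqigcebhmy", and the second then gives "jqqfgiechbym".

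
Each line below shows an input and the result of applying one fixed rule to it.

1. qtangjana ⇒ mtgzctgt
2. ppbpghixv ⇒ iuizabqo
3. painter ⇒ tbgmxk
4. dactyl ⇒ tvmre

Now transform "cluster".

enlmxk

The rule is to shift every letter 7 places backward in the alphabet (wrapping around), then delete the first character.
Applying that to "cluster" gives "enlmxk".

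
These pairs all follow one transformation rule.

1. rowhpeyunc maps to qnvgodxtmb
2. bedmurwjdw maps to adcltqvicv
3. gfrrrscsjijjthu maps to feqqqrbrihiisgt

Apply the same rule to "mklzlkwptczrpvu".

The transformation: shift every letter 1 place backward in the alphabet (wrapping around).
So "mklzlkwptczrpvu" becomes "ljkykjvosbyqout".

ljkykjvosbyqout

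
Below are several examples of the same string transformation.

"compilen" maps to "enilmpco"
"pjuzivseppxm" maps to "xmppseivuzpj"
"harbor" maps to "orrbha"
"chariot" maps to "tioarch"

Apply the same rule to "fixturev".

The rule is to swap each adjacent pair of characters (1↔2, 3↔4, ...), then reverse the string.
Applying both steps to "fixturev": "iftxruve", then "evurxtfi".
(Check on "chariot": → "hcraoit" → "tioarch" ✓)

evurxtfi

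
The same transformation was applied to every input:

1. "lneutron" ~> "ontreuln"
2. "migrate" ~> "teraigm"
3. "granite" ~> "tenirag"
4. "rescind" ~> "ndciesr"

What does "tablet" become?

etblta

In each case the input is transformed by: reverse the string, then swap each adjacent pair of characters (1↔2, 3↔4, ...).
For "tablet", step one produces "telbat"; step two turns that into "etblta".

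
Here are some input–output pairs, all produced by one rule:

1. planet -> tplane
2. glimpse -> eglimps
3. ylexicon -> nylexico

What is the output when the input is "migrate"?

emigrat

Rule — move the last character to the front.
Applying that to "migrate" gives "emigrat".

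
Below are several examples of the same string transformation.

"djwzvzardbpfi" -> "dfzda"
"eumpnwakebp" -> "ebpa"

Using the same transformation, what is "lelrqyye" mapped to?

lyr

Rule — take characters alternately from the front and the back (1st, last, 2nd, 2nd-last, ...), then keep one character in every 3, starting at position 1 (positions 1st, 4th, 7th, ...).
Starting from "lelrqyye": after the first operation, "leeylyrq"; after the second, "lyr".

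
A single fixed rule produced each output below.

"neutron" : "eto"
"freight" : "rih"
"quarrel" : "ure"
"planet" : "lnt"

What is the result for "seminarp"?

eiap

The rule is to keep every other character starting from the second (positions 2nd, 4th, 6th, ...).
Doing the same to "seminarp": "eiap".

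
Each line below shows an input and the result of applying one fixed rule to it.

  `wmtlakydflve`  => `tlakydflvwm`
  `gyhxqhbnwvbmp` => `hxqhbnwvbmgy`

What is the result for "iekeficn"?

keficie

What's happening: delete the last character, then move the first 2 characters to the end (rotate left by 2).
On "iekeficn": the first step gives "iekefic", and the second then gives "keficie".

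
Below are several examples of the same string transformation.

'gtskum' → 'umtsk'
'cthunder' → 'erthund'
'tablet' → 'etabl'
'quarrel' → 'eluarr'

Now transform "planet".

In each case the input is transformed by: delete the first character, then move the last 2 characters to the front (rotate right by 2).
Applying that to "planet" gives "etlan".
(Check on "gtskum": → "tskum" → "umtsk" ✓)

etlan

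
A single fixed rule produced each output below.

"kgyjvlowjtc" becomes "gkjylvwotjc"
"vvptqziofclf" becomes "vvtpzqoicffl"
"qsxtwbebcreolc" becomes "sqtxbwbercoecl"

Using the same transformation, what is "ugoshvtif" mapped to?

The transformation: swap each adjacent pair of characters (1↔2, 3↔4, ...).
"ugoshvtif" → "gusovhitf".

gusovhitf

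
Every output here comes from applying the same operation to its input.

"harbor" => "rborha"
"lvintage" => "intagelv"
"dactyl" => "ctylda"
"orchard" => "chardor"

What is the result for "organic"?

The pattern: move the first 2 characters to the end (rotate left by 2).
So "organic" becomes "ganicor".

ganicor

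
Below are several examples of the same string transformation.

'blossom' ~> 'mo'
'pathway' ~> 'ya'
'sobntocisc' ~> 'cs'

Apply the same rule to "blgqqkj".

Rule — reverse the string, then keep only the first 2 characters.
Doing the same to "blgqqkj": "jk".

jk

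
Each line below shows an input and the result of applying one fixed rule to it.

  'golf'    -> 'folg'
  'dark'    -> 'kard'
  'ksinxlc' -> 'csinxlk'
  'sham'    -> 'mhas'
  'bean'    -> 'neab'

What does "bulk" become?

kulb

The transformation: swap the first and last characters.
"bulk" → "kulb".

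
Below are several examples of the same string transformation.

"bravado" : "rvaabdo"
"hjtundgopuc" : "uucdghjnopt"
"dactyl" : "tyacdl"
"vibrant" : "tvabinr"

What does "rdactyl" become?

Rule — sort the characters into alphabetical order, then move the last 2 characters to the front (rotate right by 2).
Starting from "rdactyl": after the first operation, "acdlrty"; after the second, "tyacdlr".

tyacdlr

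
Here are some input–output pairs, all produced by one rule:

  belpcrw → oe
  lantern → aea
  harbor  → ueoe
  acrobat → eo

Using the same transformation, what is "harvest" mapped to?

The transformation: shift every letter 13 places forward in the alphabet (wrapping around) — i.e. ROT13, then keep only the vowels.
On "harvest" that produces "uei".

uei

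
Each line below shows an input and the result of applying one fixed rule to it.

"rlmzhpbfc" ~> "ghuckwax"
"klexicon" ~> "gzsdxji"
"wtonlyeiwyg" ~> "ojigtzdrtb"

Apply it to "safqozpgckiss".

In each case the input is transformed by: shift every letter 5 places backward in the alphabet (wrapping around), then delete the first character.
For "safqozpgckiss", step one produces "nvaljukbxfdnn"; step two turns that into "valjukbxfdnn".

valjukbxfdnn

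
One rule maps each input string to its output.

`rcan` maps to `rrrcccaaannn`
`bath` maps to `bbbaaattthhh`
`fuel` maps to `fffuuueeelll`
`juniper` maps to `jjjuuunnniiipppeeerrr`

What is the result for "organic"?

ooorrrgggaaannniiiccc

Rule — repeat every character 3 times.
For "organic" the result is "ooorrrgggaaannniiiccc".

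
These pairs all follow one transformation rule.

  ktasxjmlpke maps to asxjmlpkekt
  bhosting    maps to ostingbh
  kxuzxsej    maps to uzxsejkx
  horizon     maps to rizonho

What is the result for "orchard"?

In each case the input is transformed by: move the first 2 characters to the end (rotate left by 2).
For "orchard" the result is "chardor".

chardor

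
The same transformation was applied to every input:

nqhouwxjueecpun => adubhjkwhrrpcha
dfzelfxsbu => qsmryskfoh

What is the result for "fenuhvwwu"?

srahuijjh

What's happening: shift every letter 13 places forward in the alphabet (wrapping around) — i.e. ROT13.
"fenuhvwwu" → "srahuijjh".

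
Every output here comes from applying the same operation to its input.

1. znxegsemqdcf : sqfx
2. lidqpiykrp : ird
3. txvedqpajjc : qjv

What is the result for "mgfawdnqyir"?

dyf

The transformation: keep one character in every 3, starting at position 3 (positions 3rd, 6th, 9th, ...), then move the first character to the end.
Applying both steps to "mgfawdnqyir": "fdy", then "dyf".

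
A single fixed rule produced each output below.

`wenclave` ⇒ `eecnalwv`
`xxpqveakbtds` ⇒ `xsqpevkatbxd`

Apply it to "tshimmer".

Rule — swap the first and last characters, then swap each adjacent pair of characters (1↔2, 3↔4, ...).
For "tshimmer", step one produces "rshimmet"; step two turns that into "srihmmte".

srihmmte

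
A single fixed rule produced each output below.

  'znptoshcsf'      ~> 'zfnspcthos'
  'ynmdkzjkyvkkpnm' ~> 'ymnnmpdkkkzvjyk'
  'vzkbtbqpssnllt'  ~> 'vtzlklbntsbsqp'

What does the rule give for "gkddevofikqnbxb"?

The pattern: take characters alternately from the front and the back (1st, last, 2nd, 2nd-last, ...).
On "gkddevofikqnbxb" that produces "gbkxdbdneqvkoif".

gbkxdbdneqvkoif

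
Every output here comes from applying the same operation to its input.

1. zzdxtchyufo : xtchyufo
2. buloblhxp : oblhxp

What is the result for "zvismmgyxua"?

smmgyxua

The rule is to delete the first 3 characters.
On "zvismmgyxua" that produces "smmgyxua".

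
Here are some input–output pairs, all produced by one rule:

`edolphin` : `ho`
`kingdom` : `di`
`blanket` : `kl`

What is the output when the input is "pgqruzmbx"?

Looking at the pairs, the operation is to reverse the string, then keep one character in every 3, starting at position 3 (positions 3rd, 6th, 9th, ...).
For "pgqruzmbx" the result is "mrp".

mrp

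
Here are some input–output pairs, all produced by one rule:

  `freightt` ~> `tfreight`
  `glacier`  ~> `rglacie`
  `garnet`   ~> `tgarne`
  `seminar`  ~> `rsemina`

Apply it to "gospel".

lgospe

Each output is the input with this applied: move the last character to the front.
Doing the same to "gospel": "lgospe".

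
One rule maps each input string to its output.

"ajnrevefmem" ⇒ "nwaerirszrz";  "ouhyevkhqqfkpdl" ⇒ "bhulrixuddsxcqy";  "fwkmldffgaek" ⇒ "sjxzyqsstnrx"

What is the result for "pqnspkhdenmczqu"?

cdafcxuqrazpmdh

In each case the input is transformed by: shift every letter 13 places forward in the alphabet (wrapping around) — i.e. ROT13.
Doing the same to "pqnspkhdenmczqu": "cdafcxuqrazpmdh".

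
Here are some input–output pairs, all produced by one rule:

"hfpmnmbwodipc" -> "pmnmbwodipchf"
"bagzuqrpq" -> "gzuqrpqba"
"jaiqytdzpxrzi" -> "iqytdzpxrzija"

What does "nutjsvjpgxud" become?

The pattern: move the first 2 characters to the end (rotate left by 2).
So "nutjsvjpgxud" becomes "tjsvjpgxudnu".

tjsvjpgxudnu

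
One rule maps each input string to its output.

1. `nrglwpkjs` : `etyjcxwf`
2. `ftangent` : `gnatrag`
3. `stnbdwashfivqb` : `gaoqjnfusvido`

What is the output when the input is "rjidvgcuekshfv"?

wvqitphrxfusi

In each case the input is transformed by: delete the first character, then shift every letter 13 places forward in the alphabet (wrapping around) — i.e. ROT13.
"rjidvgcuekshfv" → "jidvgcuekshfv" → "wvqitphrxfusi".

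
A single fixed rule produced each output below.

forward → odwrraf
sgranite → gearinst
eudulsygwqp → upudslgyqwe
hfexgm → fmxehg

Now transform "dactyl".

altcdy

Looking at the pairs, the operation is to swap the first and last characters, then swap each adjacent pair of characters (1↔2, 3↔4, ...).
"dactyl" → "lactyd" → "altcdy".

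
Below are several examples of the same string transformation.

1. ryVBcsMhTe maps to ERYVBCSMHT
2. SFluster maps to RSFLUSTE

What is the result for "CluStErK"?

KCLUSTER

Rule — move the last character to the front, then convert every letter to uppercase.
Working it through for "CluStErK": intermediate "KCluStEr", final "KCLUSTER".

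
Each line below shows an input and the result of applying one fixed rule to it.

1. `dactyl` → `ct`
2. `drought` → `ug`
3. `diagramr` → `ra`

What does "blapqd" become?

In each case the input is transformed by: move the last 2 characters to the front (rotate right by 2), then keep only the last 2 characters.
Starting from "blapqd": after the first operation, "qdblap"; after the second, "ap".

ap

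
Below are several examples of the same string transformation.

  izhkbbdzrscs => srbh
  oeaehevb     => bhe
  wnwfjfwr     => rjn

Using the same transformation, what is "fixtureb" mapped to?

Rule — reverse the string, then keep one character in every 3, starting at position 1 (positions 1st, 4th, 7th, ...).
"fixtureb" → "berutxif" → "bui".
(Check on "oeaehevb": → "bveheaeo" → "bhe" ✓)

bui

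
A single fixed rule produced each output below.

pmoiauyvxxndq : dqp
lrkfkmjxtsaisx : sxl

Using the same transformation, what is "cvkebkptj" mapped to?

tjc

The pattern: move the first character to the end, then keep only the last 3 characters.
Working it through for "cvkebkptj": intermediate "vkebkptjc", final "tjc".
(Check on "pmoiauyvxxndq": → "moiauyvxxndqp" → "dqp" ✓)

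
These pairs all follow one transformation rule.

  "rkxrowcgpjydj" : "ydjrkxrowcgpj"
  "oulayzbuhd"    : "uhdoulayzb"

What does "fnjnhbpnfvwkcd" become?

Looking at the pairs, the operation is to move the last 3 characters to the front (rotate right by 3).
So "fnjnhbpnfvwkcd" becomes "kcdfnjnhbpnfvw".

kcdfnjnhbpnfvw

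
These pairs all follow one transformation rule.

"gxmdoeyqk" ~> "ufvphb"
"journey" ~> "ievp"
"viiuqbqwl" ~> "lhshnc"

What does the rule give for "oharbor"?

Looking at the pairs, the operation is to shift every letter 9 places backward in the alphabet (wrapping around), then delete the first 3 characters.
Doing the same to "oharbor": "isfi".
(Check on "gxmdoeyqk": → "xodufvphb" → "ufvphb" ✓)

isfi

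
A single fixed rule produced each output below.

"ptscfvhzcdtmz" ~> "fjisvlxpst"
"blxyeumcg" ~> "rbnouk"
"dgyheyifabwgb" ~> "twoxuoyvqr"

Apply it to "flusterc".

In each case the input is transformed by: shift every letter 10 places backward in the alphabet (wrapping around), then delete the last 3 characters.
On "flusterc": the first step gives "vbkijuhs", and the second then gives "vbkij".

vbkij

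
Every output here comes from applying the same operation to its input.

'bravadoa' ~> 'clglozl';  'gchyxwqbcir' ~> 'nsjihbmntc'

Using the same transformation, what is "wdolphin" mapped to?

ozwasty

Each output is the input with this applied: shift every letter 11 places forward in the alphabet (wrapping around), then delete the first character.
For "wdolphin", step one produces "hozwasty"; step two turns that into "ozwasty".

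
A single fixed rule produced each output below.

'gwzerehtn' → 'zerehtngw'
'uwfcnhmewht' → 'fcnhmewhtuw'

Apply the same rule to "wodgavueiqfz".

The pattern: move the first 2 characters to the end (rotate left by 2).
For "wodgavueiqfz" the result is "dgavueiqfzwo".

dgavueiqfzwo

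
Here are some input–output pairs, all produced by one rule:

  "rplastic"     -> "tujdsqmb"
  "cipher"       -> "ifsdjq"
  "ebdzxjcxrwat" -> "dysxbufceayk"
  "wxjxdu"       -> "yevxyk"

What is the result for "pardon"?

epoqbs

Rule — swap the front and back halves of the string, then shift every letter 1 place forward in the alphabet (wrapping around).
On "pardon": the first step gives "donpar", and the second then gives "epoqbs".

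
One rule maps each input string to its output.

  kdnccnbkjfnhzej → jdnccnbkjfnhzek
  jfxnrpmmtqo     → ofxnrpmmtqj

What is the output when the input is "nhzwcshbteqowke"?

The transformation: swap the first and last characters.
On "nhzwcshbteqowke" that produces "ehzwcshbteqowkn".

ehzwcshbteqowkn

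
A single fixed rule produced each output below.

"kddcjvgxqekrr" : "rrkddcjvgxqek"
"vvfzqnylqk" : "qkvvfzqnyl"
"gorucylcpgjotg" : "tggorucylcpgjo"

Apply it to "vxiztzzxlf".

lfvxiztzzx

In each case the input is transformed by: move the last 2 characters to the front (rotate right by 2).
On "vxiztzzxlf" that produces "lfvxiztzzx".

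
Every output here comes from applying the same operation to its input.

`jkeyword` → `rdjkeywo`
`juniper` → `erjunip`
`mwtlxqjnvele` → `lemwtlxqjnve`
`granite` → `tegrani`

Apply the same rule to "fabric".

icfabr

Rule — move the last 2 characters to the front (rotate right by 2).
"fabric" → "icfabr".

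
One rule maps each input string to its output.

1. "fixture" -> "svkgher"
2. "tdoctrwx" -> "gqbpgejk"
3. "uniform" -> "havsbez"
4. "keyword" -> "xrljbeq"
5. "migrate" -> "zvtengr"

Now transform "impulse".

vzchyfr

The transformation: shift every letter 13 places forward in the alphabet (wrapping around) — i.e. ROT13.
So "impulse" becomes "vzchyfr".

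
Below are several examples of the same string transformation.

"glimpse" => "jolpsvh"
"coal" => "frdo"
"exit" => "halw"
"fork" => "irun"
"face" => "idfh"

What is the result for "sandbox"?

vdqgera

What's happening: shift every letter 3 places forward in the alphabet (wrapping around).
So "sandbox" becomes "vdqgera".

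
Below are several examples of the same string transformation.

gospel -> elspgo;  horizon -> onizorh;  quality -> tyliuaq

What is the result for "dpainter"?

What's happening: reverse the string, then swap each adjacent pair of characters (1↔2, 3↔4, ...).
For "dpainter", step one produces "retniapd"; step two turns that into "erntaidp".

erntaidp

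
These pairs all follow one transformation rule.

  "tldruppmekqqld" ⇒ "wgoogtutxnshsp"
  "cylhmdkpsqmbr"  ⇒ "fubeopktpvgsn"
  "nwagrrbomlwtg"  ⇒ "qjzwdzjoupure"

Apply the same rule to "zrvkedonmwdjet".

cwuhymnghzgprq

What's happening: shift every letter 3 places forward in the alphabet (wrapping around), then take characters alternately from the front and the back (1st, last, 2nd, 2nd-last, ...).
Applying both steps to "zrvkedonmwdjet": "cuynhgrqpzgmhw", then "cwuhymnghzgprq".
(Check on "cylhmdkpsqmbr": → "fbokpgnsvtpeu" → "fubeopktpvgsn" ✓)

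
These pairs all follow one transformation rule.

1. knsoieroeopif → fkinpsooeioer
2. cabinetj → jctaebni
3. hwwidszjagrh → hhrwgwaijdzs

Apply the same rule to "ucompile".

eulciopm

The rule is to take characters alternately from the front and the back (1st, last, 2nd, 2nd-last, ...), then swap each adjacent pair of characters (1↔2, 3↔4, ...).
"ucompile" → "uecloimp" → "eulciopm".
(Check on "knsoieroeopif": → "kfnispooieeor" → "fkinpsooeioer" ✓)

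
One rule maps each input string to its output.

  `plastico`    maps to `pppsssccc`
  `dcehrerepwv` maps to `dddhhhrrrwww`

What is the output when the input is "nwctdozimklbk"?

What's happening: keep one character in every 3, starting at position 1 (positions 1st, 4th, 7th, ...), then repeat every character 3 times.
Working it through for "nwctdozimklbk": intermediate "ntzkk", final "nnntttzzzkkkkkk".

nnntttzzzkkkkkk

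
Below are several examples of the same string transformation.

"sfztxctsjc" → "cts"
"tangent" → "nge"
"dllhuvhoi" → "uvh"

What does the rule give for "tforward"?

rwa

In each case the input is transformed by: move the last 2 characters to the front (rotate right by 2), then keep only the last 3 characters.
Working it through for "tforward": intermediate "rdtforwa", final "rwa".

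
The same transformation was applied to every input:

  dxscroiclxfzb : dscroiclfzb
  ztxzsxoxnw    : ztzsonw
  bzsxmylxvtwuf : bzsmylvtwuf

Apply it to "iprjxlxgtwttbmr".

iprjlgtwttbmr

The rule is to remove every "x".
Doing the same to "iprjxlxgtwttbmr": "iprjlgtwttbmr".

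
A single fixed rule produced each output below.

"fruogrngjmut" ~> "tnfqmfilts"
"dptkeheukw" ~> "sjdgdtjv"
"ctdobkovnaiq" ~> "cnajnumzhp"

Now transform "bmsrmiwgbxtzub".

Rule — delete the first 2 characters, then shift every letter 1 place backward in the alphabet (wrapping around).
For "bmsrmiwgbxtzub", step one produces "srmiwgbxtzub"; step two turns that into "rqlhvfawsyta".

rqlhvfawsyta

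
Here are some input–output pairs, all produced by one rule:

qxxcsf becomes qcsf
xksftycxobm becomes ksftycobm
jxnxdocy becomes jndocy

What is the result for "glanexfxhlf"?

glanefhlf

Rule — remove every "x".
Applying that to "glanexfxhlf" gives "glanefhlf".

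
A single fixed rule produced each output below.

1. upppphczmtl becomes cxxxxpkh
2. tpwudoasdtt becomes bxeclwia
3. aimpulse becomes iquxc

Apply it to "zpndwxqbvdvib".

Looking at the pairs, the operation is to shift every letter 8 places forward in the alphabet (wrapping around), then delete the last 3 characters.
"zpndwxqbvdvib" → "hxvlefyjdldqj" → "hxvlefyjdl".

hxvlefyjdl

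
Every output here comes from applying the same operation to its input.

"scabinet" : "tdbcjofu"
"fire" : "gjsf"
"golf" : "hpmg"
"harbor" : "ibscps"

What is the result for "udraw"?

Each output is the input with this applied: shift every letter 1 place forward in the alphabet (wrapping around).
So "udraw" becomes "vesbx".

vesbx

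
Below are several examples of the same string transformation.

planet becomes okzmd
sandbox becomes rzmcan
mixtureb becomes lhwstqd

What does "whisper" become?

vghrod

Rule — delete the last character, then shift every letter 1 place backward in the alphabet (wrapping around).
So "whisper" becomes "vghrod".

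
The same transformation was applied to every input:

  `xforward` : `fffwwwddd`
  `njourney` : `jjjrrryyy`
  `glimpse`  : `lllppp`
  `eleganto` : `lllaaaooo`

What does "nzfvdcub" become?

zzzdddbbb

The transformation: keep one character in every 3, starting at position 2 (positions 2nd, 5th, 8th, ...), then repeat every character 3 times.
So "nzfvdcub" becomes "zzzdddbbb".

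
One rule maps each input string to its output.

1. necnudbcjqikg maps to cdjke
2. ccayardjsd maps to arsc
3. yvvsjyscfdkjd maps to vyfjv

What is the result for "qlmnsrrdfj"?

mrfl

The transformation: move the first 2 characters to the end (rotate left by 2), then keep one character in every 3, starting at position 1 (positions 1st, 4th, 7th, ...).
Doing the same to "qlmnsrrdfj": "mrfl".
(Check on "ccayardjsd": → "ayardjsdcc" → "arsc" ✓)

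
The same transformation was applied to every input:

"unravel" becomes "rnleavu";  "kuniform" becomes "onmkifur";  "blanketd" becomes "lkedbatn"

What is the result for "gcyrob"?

ogcbyr

Each output is the input with this applied: sort the characters into reverse alphabetical order, then move the first 2 characters to the end (rotate left by 2).
On "gcyrob": the first step gives "yrogcb", and the second then gives "ogcbyr".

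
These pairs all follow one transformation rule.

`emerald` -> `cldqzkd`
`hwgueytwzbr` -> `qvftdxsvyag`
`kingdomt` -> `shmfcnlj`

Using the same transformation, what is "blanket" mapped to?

In each case the input is transformed by: shift every letter 1 place backward in the alphabet (wrapping around), then swap the first and last characters.
On "blanket" that produces "skzmjda".

skzmjda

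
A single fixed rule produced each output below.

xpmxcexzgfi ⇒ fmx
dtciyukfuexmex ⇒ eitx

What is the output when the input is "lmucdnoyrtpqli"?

The transformation: sort the characters into alphabetical order, then keep one character in every 3, starting at position 3 (positions 3rd, 6th, 9th, ...).
Starting from "lmucdnoyrtpqli": after the first operation, "cdillmnopqrtuy"; after the second, "impt".
(Check on "dtciyukfuexmex": → "cdeefikmtuuxxy" → "eitx" ✓)

impt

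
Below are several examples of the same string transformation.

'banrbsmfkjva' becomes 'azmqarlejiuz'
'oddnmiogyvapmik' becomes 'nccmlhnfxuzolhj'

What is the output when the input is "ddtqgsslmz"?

The transformation: shift every letter 1 place backward in the alphabet (wrapping around).
"ddtqgsslmz" → "ccspfrrkly".

ccspfrrkly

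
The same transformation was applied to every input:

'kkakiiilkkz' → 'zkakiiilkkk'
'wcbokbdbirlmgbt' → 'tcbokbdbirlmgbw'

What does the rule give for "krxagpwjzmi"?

In each case the input is transformed by: swap the first and last characters.
"krxagpwjzmi" → "irxagpwjzmk".

irxagpwjzmk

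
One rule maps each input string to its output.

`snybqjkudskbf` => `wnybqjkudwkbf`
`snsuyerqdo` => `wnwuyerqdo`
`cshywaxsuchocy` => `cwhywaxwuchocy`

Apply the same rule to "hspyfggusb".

hwpyfgguwb

Looking at the pairs, the operation is to replace every "s" with "w".
Doing the same to "hspyfggusb": "hwpyfgguwb".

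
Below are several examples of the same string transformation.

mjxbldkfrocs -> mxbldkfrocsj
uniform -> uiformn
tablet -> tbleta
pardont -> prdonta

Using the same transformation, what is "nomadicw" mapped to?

The rule is to move the first character to the end, then swap the first and last characters.
Applying both steps to "nomadicw": "omadicwn", then "nmadicwo".

nmadicwo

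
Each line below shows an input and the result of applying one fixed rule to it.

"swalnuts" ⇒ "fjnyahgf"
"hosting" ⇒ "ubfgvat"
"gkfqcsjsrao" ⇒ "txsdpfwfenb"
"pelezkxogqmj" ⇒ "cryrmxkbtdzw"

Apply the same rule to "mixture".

Looking at the pairs, the operation is to shift every letter 13 places forward in the alphabet (wrapping around) — i.e. ROT13.
Doing the same to "mixture": "zvkgher".

zvkgher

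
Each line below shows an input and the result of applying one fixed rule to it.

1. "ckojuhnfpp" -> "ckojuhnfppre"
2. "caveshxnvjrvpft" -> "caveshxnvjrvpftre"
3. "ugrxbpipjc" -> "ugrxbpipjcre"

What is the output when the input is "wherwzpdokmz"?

The rule is to append "re".
Applying that to "wherwzpdokmz" gives "wherwzpdokmzre".

wherwzpdokmzre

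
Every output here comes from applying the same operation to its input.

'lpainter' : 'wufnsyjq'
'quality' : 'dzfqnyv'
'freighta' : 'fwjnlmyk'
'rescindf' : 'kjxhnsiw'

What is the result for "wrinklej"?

The pattern: shift every letter 5 places forward in the alphabet (wrapping around), then swap the first and last characters.
Doing the same to "wrinklej": "ownspqjb".

ownspqjb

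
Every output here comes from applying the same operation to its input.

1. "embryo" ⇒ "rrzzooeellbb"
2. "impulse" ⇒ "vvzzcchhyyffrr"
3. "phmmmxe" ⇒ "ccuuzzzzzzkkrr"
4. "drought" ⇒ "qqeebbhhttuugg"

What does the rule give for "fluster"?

ssyyhhffggrree

Each output is the input with this applied: double every character, then shift every letter 13 places forward in the alphabet (wrapping around) — i.e. ROT13.
Working it through for "fluster": intermediate "fflluusstteerr", final "ssyyhhffggrree".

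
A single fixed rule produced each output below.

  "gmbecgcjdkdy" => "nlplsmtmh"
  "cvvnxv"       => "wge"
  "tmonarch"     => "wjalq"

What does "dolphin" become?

The pattern: delete the first 3 characters, then shift every letter 9 places forward in the alphabet (wrapping around).
Applying both steps to "dolphin": "phin", then "yqrw".

yqrw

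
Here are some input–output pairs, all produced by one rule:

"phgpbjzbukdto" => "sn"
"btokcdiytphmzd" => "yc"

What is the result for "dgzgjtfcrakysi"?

rh

What's happening: shift every letter 1 place backward in the alphabet (wrapping around), then keep only the last 2 characters.
For "dgzgjtfcrakysi", step one produces "cfyfisebqzjxrh"; step two turns that into "rh".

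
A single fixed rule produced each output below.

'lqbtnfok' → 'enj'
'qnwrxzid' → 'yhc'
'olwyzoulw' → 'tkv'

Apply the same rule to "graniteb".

In each case the input is transformed by: shift every letter 1 place backward in the alphabet (wrapping around), then keep only the last 3 characters.
For "graniteb", step one produces "fqzmhsda"; step two turns that into "sda".
(Check on "qnwrxzid": → "pmvqwyhc" → "yhc" ✓)

sda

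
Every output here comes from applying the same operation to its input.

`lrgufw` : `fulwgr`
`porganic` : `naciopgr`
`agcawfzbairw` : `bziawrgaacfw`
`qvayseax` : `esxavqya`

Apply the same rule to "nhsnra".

What's happening: swap the front and back halves of the string, then swap each adjacent pair of characters (1↔2, 3↔4, ...).
Working it through for "nhsnra": intermediate "nranhs", final "rnnash".

rnnash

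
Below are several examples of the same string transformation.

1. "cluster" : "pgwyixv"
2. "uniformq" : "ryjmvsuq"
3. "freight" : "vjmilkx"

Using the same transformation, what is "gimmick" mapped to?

The rule is to swap each adjacent pair of characters (1↔2, 3↔4, ...), then shift every letter 4 places forward in the alphabet (wrapping around).
For "gimmick", step one produces "igmmcik"; step two turns that into "mkqqgmo".

mkqqgmo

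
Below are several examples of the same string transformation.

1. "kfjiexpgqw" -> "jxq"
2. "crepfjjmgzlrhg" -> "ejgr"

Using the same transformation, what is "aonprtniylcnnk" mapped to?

Looking at the pairs, the operation is to keep one character in every 3, starting at position 3 (positions 3rd, 6th, 9th, ...).
"aonprtniylcnnk" → "ntyn".

ntyn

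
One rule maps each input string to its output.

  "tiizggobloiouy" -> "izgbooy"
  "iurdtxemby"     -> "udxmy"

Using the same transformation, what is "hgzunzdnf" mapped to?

guzn

In each case the input is transformed by: keep every other character starting from the second (positions 2nd, 4th, 6th, ...).
So "hgzunzdnf" becomes "guzn".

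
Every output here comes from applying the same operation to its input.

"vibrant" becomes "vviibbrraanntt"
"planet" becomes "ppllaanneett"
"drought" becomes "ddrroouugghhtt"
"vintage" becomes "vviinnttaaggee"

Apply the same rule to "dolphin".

Each output is the input with this applied: double every character.
For "dolphin" the result is "ddoollpphhiinn".

ddoollpphhiinn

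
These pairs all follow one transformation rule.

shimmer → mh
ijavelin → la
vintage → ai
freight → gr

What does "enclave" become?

Each output is the input with this applied: reverse the string, then keep one character in every 3, starting at position 3 (positions 3rd, 6th, 9th, ...).
Doing the same to "enclave": "an".

an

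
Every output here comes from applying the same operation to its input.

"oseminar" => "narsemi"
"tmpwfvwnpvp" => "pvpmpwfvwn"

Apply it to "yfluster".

What's happening: delete the first character, then move the last 3 characters to the front (rotate right by 3).
Doing the same to "yfluster": "terflus".

terflus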